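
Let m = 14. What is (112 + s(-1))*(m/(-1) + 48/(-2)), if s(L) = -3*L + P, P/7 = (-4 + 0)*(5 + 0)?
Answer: 950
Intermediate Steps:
P = -140 (P = 7*((-4 + 0)*(5 + 0)) = 7*(-4*5) = 7*(-20) = -140)
s(L) = -140 - 3*L (s(L) = -3*L - 140 = -140 - 3*L)
(112 + s(-1))*(m/(-1) + 48/(-2)) = (112 + (-140 - 3*(-1)))*(14/(-1) + 48/(-2)) = (112 + (-140 + 3))*(14*(-1) + 48*(-½)) = (112 - 137)*(-14 - 24) = -25*(-38) = 950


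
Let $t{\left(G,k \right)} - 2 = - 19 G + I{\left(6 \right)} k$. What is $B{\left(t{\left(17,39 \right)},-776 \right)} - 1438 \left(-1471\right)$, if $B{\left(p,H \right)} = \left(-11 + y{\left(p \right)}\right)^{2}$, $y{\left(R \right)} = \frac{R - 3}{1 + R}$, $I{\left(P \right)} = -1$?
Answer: $\frac{272634580934}{128881} \approx 2.1154 \cdot 10^{6}$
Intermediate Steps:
$y{\left(R \right)} = \frac{-3 + R}{1 + R}$
$t{\left(G,k \right)} = 2 - k - 19 G$ ($t{\left(G,k \right)} = 2 - \left(k + 19 G\right) = 2 - k - 19 G$)
$B{\left(p,H \right)} = \left(-11 + \frac{-3 + p}{1 + p}\right)^{2}$
$B{\left(t{\left(17,39 \right)},-776 \right)} - 1438 \left(-1471\right) = \frac{4 \left(7 + 5 \left(2 - 39 - 323\right)\right)^{2}}{\left(1 - 360\right)^{2}} - 1438 \left(-1471\right) = \frac{4 \left(7 + 5 \left(2 - 39 - 323\right)\right)^{2}}{\left(1 - 360\right)^{2}} - -2115298 = \frac{4 \left(7 + 5 \left(-360\right)\right)^{2}}{\left(1 - 360\right)^{2}} + 2115298 = \frac{4 \left(7 - 1800\right)^{2}}{128881} + 2115298 = 4 \cdot \frac{1}{128881} \left(-1793\right)^{2} + 2115298 = 4 \cdot \frac{1}{128881} \cdot 3214849 + 2115298 = \frac{12859396}{128881} + 2115298 = \frac{272634580934}{128881}$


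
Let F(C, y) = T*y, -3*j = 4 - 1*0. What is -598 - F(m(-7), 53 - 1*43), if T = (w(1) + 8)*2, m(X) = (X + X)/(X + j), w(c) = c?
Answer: -778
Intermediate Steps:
j = -4/3 (j = -(4 - 1*0)/3 = -(4 + 0)/3 = -1/3*4 = -4/3 ≈ -1.3333)
m(X) = 2*X/(-4/3 + X) (m(X) = (X + X)/(X - 4/3) = (2*X)/(-4/3 + X) = 2*X/(-4/3 + X))
T = 18 (T = (1 + 8)*2 = 9*2 = 18)
F(C, y) = 18*y
-598 - F(m(-7), 53 - 1*43) = -598 - 18*(53 - 1*43) = -598 - 18*(53 - 43) = -598 - 18*10 = -598 - 1*180 = -598 - 180 = -778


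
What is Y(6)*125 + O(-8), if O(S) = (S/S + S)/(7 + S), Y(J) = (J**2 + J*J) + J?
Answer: 9757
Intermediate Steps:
Y(J) = J + 2*J**2 (Y(J) = (J**2 + J**2) + J = 2*J**2 + J = J + 2*J**2)
O(S) = (1 + S)/(7 + S)
Y(6)*125 + O(-8) = (6*(1 + 2*6))*125 + (1 - 8)/(7 - 8) = (6*(1 + 12))*125 - 7/(-1) = (6*13)*125 - 1*(-7) = 78*125 + 7 = 9750 + 7 = 9757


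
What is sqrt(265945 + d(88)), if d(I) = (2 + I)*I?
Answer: sqrt(273865) ≈ 523.32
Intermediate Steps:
d(I) = I*(2 + I)
sqrt(265945 + d(88)) = sqrt(265945 + 88*(2 + 88)) = sqrt(265945 + 88*90) = sqrt(265945 + 7920) = sqrt(273865)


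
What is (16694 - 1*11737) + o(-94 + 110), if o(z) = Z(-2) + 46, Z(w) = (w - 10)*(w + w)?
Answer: 5051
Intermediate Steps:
Z(w) = 2*w*(-10 + w) (Z(w) = (-10 + w)*(2*w) = 2*w*(-10 + w))
o(z) = 94 (o(z) = 2*(-2)*(-10 - 2) + 46 = 2*(-2)*(-12) + 46 = 48 + 46 = 94)
(16694 - 1*11737) + o(-94 + 110) = (16694 - 1*11737) + 94 = (16694 - 11737) + 94 = 4957 + 94 = 5051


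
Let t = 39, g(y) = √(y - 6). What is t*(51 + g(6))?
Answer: 1989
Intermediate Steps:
g(y) = √(-6 + y)
t*(51 + g(6)) = 39*(51 + √(-6 + 6)) = 39*(51 + √0) = 39*(51 + 0) = 39*51 = 1989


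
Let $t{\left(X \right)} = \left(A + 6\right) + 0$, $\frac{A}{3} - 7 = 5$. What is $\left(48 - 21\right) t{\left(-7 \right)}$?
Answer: $1134$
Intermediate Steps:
$A = 36$ ($A = 21 + 3 \cdot 5 = 21 + 15 = 36$)
$t{\left(X \right)} = 42$ ($t{\left(X \right)} = \left(36 + 6\right) + 0 = 42 + 0 = 42$)
$\left(48 - 21\right) t{\left(-7 \right)} = \left(48 - 21\right) 42 = 27 \cdot 42 = 1134$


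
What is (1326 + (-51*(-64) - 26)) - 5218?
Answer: -654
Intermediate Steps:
(1326 + (-51*(-64) - 26)) - 5218 = (1326 + (3264 - 26)) - 5218 = (1326 + 3238) - 5218 = 4564 - 5218 = -654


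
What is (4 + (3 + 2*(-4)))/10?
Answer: -⅒ ≈ -0.10000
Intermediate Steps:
(4 + (3 + 2*(-4)))/10 = (4 + (3 - 8))*(⅒) = (4 - 5)*(⅒) = -1*⅒ = -⅒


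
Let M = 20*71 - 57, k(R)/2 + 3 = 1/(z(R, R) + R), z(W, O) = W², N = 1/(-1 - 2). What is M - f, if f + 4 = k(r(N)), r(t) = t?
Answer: 1382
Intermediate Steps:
N = -⅓ (N = 1/(-3) = -⅓ ≈ -0.33333)
k(R) = -6 + 2/(R + R²) (k(R) = -6 + 2/(R² + R) = -6 + 2/(R + R²))
f = -19 (f = -4 + 2*(1 - 3*(-⅓) - 3*(-⅓)²)/((-⅓)*(1 - ⅓)) = -4 + 2*(-3)*(1 + 1 - 3*⅑)/(⅔) = -4 + 2*(-3)*(3/2)*(1 + 1 - ⅓) = -4 + 2*(-3)*(3/2)*(5/3) = -4 - 15 = -19)
M = 1363 (M = 1420 - 57 = 1363)
M - f = 1363 - 1*(-19) = 1363 + 19 = 1382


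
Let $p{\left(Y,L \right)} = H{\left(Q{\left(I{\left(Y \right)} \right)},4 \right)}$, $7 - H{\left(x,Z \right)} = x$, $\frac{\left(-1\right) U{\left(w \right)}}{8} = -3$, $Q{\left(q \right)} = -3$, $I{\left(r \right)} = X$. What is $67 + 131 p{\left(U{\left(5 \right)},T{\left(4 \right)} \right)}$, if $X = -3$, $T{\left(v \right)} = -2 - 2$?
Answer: $1377$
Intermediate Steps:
$T{\left(v \right)} = -4$
$I{\left(r \right)} = -3$
$U{\left(w \right)} = 24$ ($U{\left(w \right)} = \left(-8\right) \left(-3\right) = 24$)
$H{\left(x,Z \right)} = 7 - x$
$p{\left(Y,L \right)} = 10$ ($p{\left(Y,L \right)} = 7 - -3 = 7 + 3 = 10$)
$67 + 131 p{\left(U{\left(5 \right)},T{\left(4 \right)} \right)} = 67 + 131 \cdot 10 = 67 + 1310 = 1377$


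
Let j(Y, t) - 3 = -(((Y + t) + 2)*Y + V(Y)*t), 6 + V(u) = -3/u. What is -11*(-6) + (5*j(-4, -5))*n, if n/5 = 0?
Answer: 66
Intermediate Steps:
n = 0 (n = 5*0 = 0)
V(u) = -6 - 3/u
j(Y, t) = 3 - Y*(2 + Y + t) - t*(-6 - 3/Y) (j(Y, t) = 3 - (((Y + t) + 2)*Y + (-6 - 3/Y)*t) = 3 - ((2 + Y + t)*Y + t*(-6 - 3/Y)) = 3 - (Y*(2 + Y + t) + t*(-6 - 3/Y)) = 3 + (-Y*(2 + Y + t) - t*(-6 - 3/Y)) = 3 - Y*(2 + Y + t) - t*(-6 - 3/Y))
-11*(-6) + (5*j(-4, -5))*n = -11*(-6) + (5*(3 - 1*(-4)² - 2*(-4) + 6*(-5) - 1*(-4)*(-5) + 3*(-5)/(-4)))*0 = 66 + (5*(3 - 1*16 + 8 - 30 - 20 + 3*(-5)*(-¼)))*0 = 66 + (5*(3 - 16 + 8 - 30 - 20 + 15/4))*0 = 66 + (5*(-205/4))*0 = 66 - 1025/4*0 = 66 + 0 = 66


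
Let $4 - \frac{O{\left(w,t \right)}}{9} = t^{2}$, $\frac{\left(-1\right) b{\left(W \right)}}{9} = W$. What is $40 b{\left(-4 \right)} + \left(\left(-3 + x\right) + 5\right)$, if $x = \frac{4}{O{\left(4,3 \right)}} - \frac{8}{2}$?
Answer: $\frac{64706}{45} \approx 1437.9$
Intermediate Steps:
$b{\left(W \right)} = - 9 W$
$O{\left(w,t \right)} = 36 - 9 t^{2}$
$x = - \frac{184}{45}$ ($x = \frac{4}{36 - 9 \cdot 3^{2}} - \frac{8}{2} = \frac{4}{36 - 81} - 4 = \frac{4}{-45} - 4 = 4 \left(- \frac{1}{45}\right) - 4 = - \frac{4}{45} - 4 = - \frac{184}{45} \approx -4.0889$)
$40 b{\left(-4 \right)} + \left(\left(-3 + x\right) + 5\right) = 40 \left(\left(-9\right) \left(-4\right)\right) + \left(\left(-3 - \frac{184}{45}\right) + 5\right) = 40 \cdot 36 + \left(- \frac{319}{45} + 5\right) = 1440 - \frac{94}{45} = \frac{64706}{45}$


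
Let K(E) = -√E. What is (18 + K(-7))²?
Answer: (18 - I*√7)² ≈ 317.0 - 95.247*I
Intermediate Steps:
(18 + K(-7))² = (18 - √(-7))² = (18 - I*√7)²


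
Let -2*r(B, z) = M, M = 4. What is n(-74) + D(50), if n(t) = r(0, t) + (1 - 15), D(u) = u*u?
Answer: 2484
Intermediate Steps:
r(B, z) = -2 (r(B, z) = -½*4 = -2)
D(u) = u²
n(t) = -16 (n(t) = -2 + (1 - 15) = -2 - 14 = -16)
n(-74) + D(50) = -16 + 50² = -16 + 2500 = 2484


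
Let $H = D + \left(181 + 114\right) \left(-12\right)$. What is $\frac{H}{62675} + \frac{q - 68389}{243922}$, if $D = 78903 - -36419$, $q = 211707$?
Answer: $\frac{2589181761}{1091986525} \approx 2.3711$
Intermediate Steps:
$D = 115322$ ($D = 78903 + 36419 = 115322$)
$H = 111782$ ($H = 115322 + \left(181 + 114\right) \left(-12\right) = 115322 + 295 \left(-12\right) = 115322 - 3540 = 111782$)
$\frac{H}{62675} + \frac{q - 68389}{243922} = \frac{111782}{62675} + \frac{211707 - 68389}{243922} = 111782 \cdot \frac{1}{62675} + \left(211707 - 68389\right) \frac{1}{243922} = \frac{111782}{62675} + 143318 \cdot \frac{1}{243922} = \frac{111782}{62675} + \frac{10237}{17423} = \frac{2589181761}{1091986525}$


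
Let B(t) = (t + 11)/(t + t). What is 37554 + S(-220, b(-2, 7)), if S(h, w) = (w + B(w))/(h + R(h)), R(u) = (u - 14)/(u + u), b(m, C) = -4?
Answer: 3626441709/96566 ≈ 37554.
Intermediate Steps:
B(t) = (11 + t)/(2*t) (B(t) = (11 + t)/((2*t)) = (11 + t)*(1/(2*t)) = (11 + t)/(2*t))
R(u) = (-14 + u)/(2*u) (R(u) = (-14 + u)/((2*u)) = (-14 + u)*(1/(2*u)) = (-14 + u)/(2*u))
S(h, w) = (w + (11 + w)/(2*w))/(h + (-14 + h)/(2*h))
37554 + S(-220, b(-2, 7)) = 37554 - 220*(11 - 4 + 2*(-4)**2)/(-4*(-14 - 220 + 2*(-220)**2)) = 37554 - 220*(-1/4)*(11 - 4 + 2*16)/(-14 - 220 + 2*48400) = 37554 - 220*(-1/4)*(11 - 4 + 32)/(-14 - 220 + 96800) = 37554 - 220*(-1/4)*39/96566 = 37554 - 220*(-1/4)*1/96566*39 = 37554 + 2145/96566 = 3626441709/96566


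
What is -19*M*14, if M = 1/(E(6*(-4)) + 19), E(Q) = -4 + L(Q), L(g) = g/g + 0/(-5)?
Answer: -133/8 ≈ -16.625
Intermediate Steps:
L(g) = 1 (L(g) = 1 + 0*(-⅕) = 1 + 0 = 1)
E(Q) = -3 (E(Q) = -4 + 1 = -3)
M = 1/16 (M = 1/(-3 + 19) = 1/16 ≈ 0.062500)
-19*M*14 = -19*1/16*14 = -19/16*14 = -133/8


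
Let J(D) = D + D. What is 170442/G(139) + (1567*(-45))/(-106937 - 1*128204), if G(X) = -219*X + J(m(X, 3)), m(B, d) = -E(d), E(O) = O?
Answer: -247914589/46793059 ≈ -5.2981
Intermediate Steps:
m(B, d) = -d
J(D) = 2*D
G(X) = -6 - 219*X (G(X) = -219*X + 2*(-1*3) = -219*X + 2*(-3) = -219*X - 6 = -6 - 219*X)
170442/G(139) + (1567*(-45))/(-106937 - 1*128204) = 170442/(-6 - 219*139) + (1567*(-45))/(-106937 - 1*128204) = 170442/(-6 - 30441) - 70515/(-106937 - 128204) = 170442/(-30447) - 70515/(-235141) = 170442*(-1/30447) - 70515*(-1/235141) = -1114/199 + 70515/235141 = -247914589/46793059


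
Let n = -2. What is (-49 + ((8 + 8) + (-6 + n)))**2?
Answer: 1681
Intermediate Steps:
(-49 + ((8 + 8) + (-6 + n)))**2 = (-49 + ((8 + 8) + (-6 - 2)))**2 = (-49 + (16 - 8))**2 = (-49 + 8)**2 = (-41)**2 = 1681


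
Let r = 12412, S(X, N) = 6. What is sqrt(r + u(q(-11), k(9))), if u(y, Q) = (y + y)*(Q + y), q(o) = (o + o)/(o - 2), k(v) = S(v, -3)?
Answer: 2*sqrt(525507)/13 ≈ 111.53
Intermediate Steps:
k(v) = 6
q(o) = 2*o/(-2 + o) (q(o) = (2*o)/(-2 + o) = 2*o/(-2 + o))
u(y, Q) = 2*y*(Q + y) (u(y, Q) = (2*y)*(Q + y) = 2*y*(Q + y))
sqrt(r + u(q(-11), k(9))) = sqrt(12412 + 2*(2*(-11)/(-2 - 11))*(6 + 2*(-11)/(-2 - 11))) = sqrt(12412 + 2*(2*(-11)/(-13))*(6 + 2*(-11)/(-13))) = sqrt(12412 + 2*(2*(-11)*(-1/13))*(6 + 2*(-11)*(-1/13))) = sqrt(12412 + 2*(22/13)*(6 + 22/13)) = sqrt(12412 + 2*(22/13)*(100/13)) = sqrt(12412 + 4400/169) = sqrt(2102028/169) = 2*sqrt(525507)/13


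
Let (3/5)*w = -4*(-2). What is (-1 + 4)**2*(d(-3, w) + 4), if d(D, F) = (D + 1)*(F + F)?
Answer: -444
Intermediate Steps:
w = 40/3 (w = 5*(-4*(-2))/3 = (5/3)*8 = 40/3 ≈ 13.333)
d(D, F) = 2*F*(1 + D) (d(D, F) = (1 + D)*(2*F) = 2*F*(1 + D))
(-1 + 4)**2*(d(-3, w) + 4) = (-1 + 4)**2*(2*(40/3)*(1 - 3) + 4) = 3**2*(2*(40/3)*(-2) + 4) = 9*(-160/3 + 4) = 9*(-148/3) = -444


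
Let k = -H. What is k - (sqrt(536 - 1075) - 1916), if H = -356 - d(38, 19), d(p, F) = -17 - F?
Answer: 2236 - 7*I*sqrt(11) ≈ 2236.0 - 23.216*I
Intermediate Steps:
H = -320 (H = -356 - (-17 - 1*19) = -356 - (-17 - 19) = -356 - 1*(-36) = -356 + 36 = -320)
k = 320 (k = -1*(-320) = 320)
k - (sqrt(536 - 1075) - 1916) = 320 - (sqrt(536 - 1075) - 1916) = 320 - (sqrt(-539) - 1916) = 320 - (7*I*sqrt(11) - 1916) = 320 - (-1916 + 7*I*sqrt(11)) = 320 + (1916 - 7*I*sqrt(11)) = 2236 - 7*I*sqrt(11)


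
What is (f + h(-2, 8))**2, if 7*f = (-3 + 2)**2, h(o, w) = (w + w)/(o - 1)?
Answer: 11881/441 ≈ 26.941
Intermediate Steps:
h(o, w) = 2*w/(-1 + o) (h(o, w) = (2*w)/(-1 + o) = 2*w/(-1 + o))
f = 1/7 (f = (-3 + 2)**2/7 = (1/7)*(-1)**2 = (1/7)*1 = 1/7 ≈ 0.14286)
(f + h(-2, 8))**2 = (1/7 + 2*8/(-1 - 2))**2 = (1/7 + 2*8/(-3))**2 = (1/7 + 2*8*(-1/3))**2 = (1/7 - 16/3)**2 = (-109/21)**2 = 11881/441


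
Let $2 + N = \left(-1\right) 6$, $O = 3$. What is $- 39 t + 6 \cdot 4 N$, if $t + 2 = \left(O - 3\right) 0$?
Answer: $-114$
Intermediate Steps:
$N = -8$ ($N = -2 - 6 = -8$)
$t = -2$ ($t = -2 + \left(3 - 3\right) 0 = -2 + 0 \cdot 0 = -2 + 0 = -2$)
$- 39 t + 6 \cdot 4 N = \left(-39\right) \left(-2\right) + 6 \cdot 4 \left(-8\right) = 78 + 24 \left(-8\right) = 78 - 192 = -114$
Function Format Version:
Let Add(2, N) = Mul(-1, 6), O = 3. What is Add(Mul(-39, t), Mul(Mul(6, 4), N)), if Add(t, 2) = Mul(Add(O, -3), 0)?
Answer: -114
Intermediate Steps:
N = -8 (N = Add(-2, Mul(-1, 6)) = Add(-2, -6) = -8)
t = -2 (t = Add(-2, Mul(Add(3, -3), 0)) = Add(-2, Mul(0, 0)) = Add(-2, 0) = -2)
Add(Mul(-39, t), Mul(Mul(6, 4), N)) = Add(Mul(-39, -2), Mul(Mul(6, 4), -8)) = Add(78, Mul(24, -8)) = Add(78, -192) = -114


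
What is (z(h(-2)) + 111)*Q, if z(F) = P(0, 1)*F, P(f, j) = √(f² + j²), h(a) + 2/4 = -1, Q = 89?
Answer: 19491/2 ≈ 9745.5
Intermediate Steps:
h(a) = -3/2 (h(a) = -½ - 1 = -3/2)
z(F) = F (z(F) = √(0² + 1²)*F = √(0 + 1)*F = √1*F = 1*F = F)
(z(h(-2)) + 111)*Q = (-3/2 + 111)*89 = (219/2)*89 = 19491/2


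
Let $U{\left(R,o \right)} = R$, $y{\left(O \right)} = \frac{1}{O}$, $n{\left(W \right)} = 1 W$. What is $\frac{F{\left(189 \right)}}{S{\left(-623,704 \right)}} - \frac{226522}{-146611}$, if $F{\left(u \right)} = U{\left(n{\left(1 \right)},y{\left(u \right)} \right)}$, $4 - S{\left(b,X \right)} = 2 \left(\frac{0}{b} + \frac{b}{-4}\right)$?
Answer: $\frac{139017808}{90165765} \approx 1.5418$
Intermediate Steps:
$n{\left(W \right)} = W$
$S{\left(b,X \right)} = 4 + \frac{b}{2}$ ($S{\left(b,X \right)} = 4 - 2 \left(\frac{0}{b} + \frac{b}{-4}\right) = 4 - 2 \left(0 + b \left(- \frac{1}{4}\right)\right) = 4 - 2 \left(0 - \frac{b}{4}\right) = 4 - 2 \left(- \frac{b}{4}\right) = 4 - - \frac{b}{2} = 4 + \frac{b}{2}$)
$F{\left(u \right)} = 1$
$\frac{F{\left(189 \right)}}{S{\left(-623,704 \right)}} - \frac{226522}{-146611} = 1 \frac{1}{4 + \frac{1}{2} \left(-623\right)} - \frac{226522}{-146611} = 1 \frac{1}{4 - \frac{623}{2}} - - \frac{226522}{146611} = 1 \frac{1}{- \frac{615}{2}} + \frac{226522}{146611} = 1 \left(- \frac{2}{615}\right) + \frac{226522}{146611} = - \frac{2}{615} + \frac{226522}{146611} = \frac{139017808}{90165765}$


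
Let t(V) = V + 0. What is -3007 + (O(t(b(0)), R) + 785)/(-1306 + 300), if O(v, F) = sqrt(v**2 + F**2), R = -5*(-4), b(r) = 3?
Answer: -3025827/1006 - sqrt(409)/1006 ≈ -3007.8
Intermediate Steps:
R = 20
t(V) = V
O(v, F) = sqrt(F**2 + v**2)
-3007 + (O(t(b(0)), R) + 785)/(-1306 + 300) = -3007 + (sqrt(20**2 + 3**2) + 785)/(-1306 + 300) = -3007 + (sqrt(400 + 9) + 785)/(-1006) = -3007 + (sqrt(409) + 785)*(-1/1006) = -3007 + (785 + sqrt(409))*(-1/1006) = -3007 + (-785/1006 - sqrt(409)/1006) = -3025827/1006 - sqrt(409)/1006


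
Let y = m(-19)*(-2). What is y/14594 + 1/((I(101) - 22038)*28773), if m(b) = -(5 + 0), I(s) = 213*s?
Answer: 75521828/110227205025 ≈ 0.00068515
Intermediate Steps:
m(b) = -5 (m(b) = -1*5 = -5)
y = 10 (y = -5*(-2) = 10)
y/14594 + 1/((I(101) - 22038)*28773) = 10/14594 + 1/((213*101 - 22038)*28773) = 10*(1/14594) + (1/28773)/(21513 - 22038) = 5/7297 + (1/28773)/(-525) = 5/7297 - 1/525*1/28773 = 5/7297 - 1/15105825 = 75521828/110227205025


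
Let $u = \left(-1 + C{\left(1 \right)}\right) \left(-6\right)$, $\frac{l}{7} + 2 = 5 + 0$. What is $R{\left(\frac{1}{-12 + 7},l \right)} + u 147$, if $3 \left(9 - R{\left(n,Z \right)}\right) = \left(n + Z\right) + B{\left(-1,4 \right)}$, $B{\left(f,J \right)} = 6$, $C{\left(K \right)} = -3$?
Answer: $\frac{52921}{15} \approx 3528.1$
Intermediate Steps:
$l = 21$ ($l = -14 + 7 \left(5 + 0\right) = -14 + 7 \cdot 5 = -14 + 35 = 21$)
$R{\left(n,Z \right)} = 7 - \frac{Z}{3} - \frac{n}{3}$ ($R{\left(n,Z \right)} = 9 - \frac{\left(n + Z\right) + 6}{3} = 9 - \frac{\left(Z + n\right) + 6}{3} = 9 - \frac{6 + Z + n}{3} = 9 - \left(2 + \frac{Z}{3} + \frac{n}{3}\right) = 7 - \frac{Z}{3} - \frac{n}{3}$)
$u = 24$ ($u = \left(-1 - 3\right) \left(-6\right) = \left(-4\right) \left(-6\right) = 24$)
$R{\left(\frac{1}{-12 + 7},l \right)} + u 147 = \left(7 - 7 - \frac{1}{3 \left(-12 + 7\right)}\right) + 24 \cdot 147 = \left(7 - 7 - \frac{1}{3 \left(-5\right)}\right) + 3528 = \left(7 - 7 - - \frac{1}{15}\right) + 3528 = \left(7 - 7 + \frac{1}{15}\right) + 3528 = \frac{1}{15} + 3528 = \frac{52921}{15}$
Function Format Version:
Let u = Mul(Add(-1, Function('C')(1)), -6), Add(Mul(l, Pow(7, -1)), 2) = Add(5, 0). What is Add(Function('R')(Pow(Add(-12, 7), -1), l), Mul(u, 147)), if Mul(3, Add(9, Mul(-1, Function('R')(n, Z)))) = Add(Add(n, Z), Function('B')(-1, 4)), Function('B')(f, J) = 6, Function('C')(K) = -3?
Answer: Rational(52921, 15) ≈ 3528.1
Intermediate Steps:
l = 21 (l = Add(-14, Mul(7, Add(5, 0))) = Add(-14, Mul(7, 5)) = Add(-14, 35) = 21)
Function('R')(n, Z) = Add(7, Mul(Rational(-1, 3), Z), Mul(Rational(-1, 3), n)) (Function('R')(n, Z) = Add(9, Mul(Rational(-1, 3), Add(Add(n, Z), 6))) = Add(9, Mul(Rational(-1, 3), Add(Add(Z, n), 6))) = Add(9, Mul(Rational(-1, 3), Add(6, Z, n))) = Add(9, Add(-2, Mul(Rational(-1, 3), Z), Mul(Rational(-1, 3), n))) = Add(7, Mul(Rational(-1, 3), Z), Mul(Rational(-1, 3), n)))
u = 24 (u = Mul(Add(-1, -3), -6) = Mul(-4, -6) = 24)
Add(Function('R')(Pow(Add(-12, 7), -1), l), Mul(u, 147)) = Add(Add(7, Mul(Rational(-1, 3), 21), Mul(Rational(-1, 3), Pow(Add(-12, 7), -1))), Mul(24, 147)) = Add(Add(7, -7, Mul(Rational(-1, 3), Pow(-5, -1))), 3528) = Add(Add(7, -7, Mul(Rational(-1, 3), Rational(-1, 5))), 3528) = Add(Add(7, -7, Rational(1, 15)), 3528) = Add(Rational(1, 15), 3528) = Rational(52921, 15)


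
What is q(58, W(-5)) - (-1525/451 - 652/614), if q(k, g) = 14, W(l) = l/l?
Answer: 2553599/138457 ≈ 18.443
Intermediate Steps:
W(l) = 1
q(58, W(-5)) - (-1525/451 - 652/614) = 14 - (-1525/451 - 652/614) = 14 - (-1525*1/451 - 652*1/614) = 14 - (-1525/451 - 326/307) = 14 - 1*(-615201/138457) = 14 + 615201/138457 = 2553599/138457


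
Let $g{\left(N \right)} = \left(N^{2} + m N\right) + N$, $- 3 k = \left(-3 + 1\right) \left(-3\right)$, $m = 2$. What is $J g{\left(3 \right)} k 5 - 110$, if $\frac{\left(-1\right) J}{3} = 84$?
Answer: $45250$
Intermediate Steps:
$k = -2$ ($k = - \frac{\left(-3 + 1\right) \left(-3\right)}{3} = - \frac{\left(-2\right) \left(-3\right)}{3} = \left(- \frac{1}{3}\right) 6 = -2$)
$J = -252$ ($J = \left(-3\right) 84 = -252$)
$g{\left(N \right)} = N^{2} + 3 N$ ($g{\left(N \right)} = \left(N^{2} + 2 N\right) + N = N^{2} + 3 N$)
$J g{\left(3 \right)} k 5 - 110 = - 252 \cdot 3 \left(3 + 3\right) \left(-2\right) 5 - 110 = - 252 \cdot 3 \cdot 6 \left(-2\right) 5 - 110 = - 252 \cdot 18 \left(-2\right) 5 - 110 = - 252 \left(\left(-36\right) 5\right) - 110 = \left(-252\right) \left(-180\right) - 110 = 45360 - 110 = 45250$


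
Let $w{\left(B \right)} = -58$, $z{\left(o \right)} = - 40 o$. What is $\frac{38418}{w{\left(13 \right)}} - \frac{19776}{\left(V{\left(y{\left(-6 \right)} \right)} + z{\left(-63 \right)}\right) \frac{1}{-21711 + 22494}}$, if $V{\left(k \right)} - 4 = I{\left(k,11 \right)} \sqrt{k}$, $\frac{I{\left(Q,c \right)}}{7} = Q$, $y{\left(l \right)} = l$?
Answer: $- \frac{5413737369}{797645} - \frac{2803248 i \sqrt{6}}{27505} \approx -6787.1 - 249.65 i$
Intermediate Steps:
$I{\left(Q,c \right)} = 7 Q$
$V{\left(k \right)} = 4 + 7 k^{\frac{3}{2}}$ ($V{\left(k \right)} = 4 + 7 k \sqrt{k} = 4 + 7 k^{\frac{3}{2}}$)
$\frac{38418}{w{\left(13 \right)}} - \frac{19776}{\left(V{\left(y{\left(-6 \right)} \right)} + z{\left(-63 \right)}\right) \frac{1}{-21711 + 22494}} = \frac{38418}{-58} - \frac{19776}{\left(\left(4 + 7 \left(-6\right)^{\frac{3}{2}}\right) - -2520\right) \frac{1}{-21711 + 22494}} = 38418 \left(- \frac{1}{58}\right) - \frac{19776}{\left(\left(4 + 7 \left(- 6 i \sqrt{6}\right)\right) + 2520\right) \frac{1}{783}} = - \frac{19209}{29} - \frac{19776}{\left(\left(4 - 42 i \sqrt{6}\right) + 2520\right) \frac{1}{783}} = - \frac{19209}{29} - \frac{19776}{\left(2524 - 42 i \sqrt{6}\right) \frac{1}{783}} = - \frac{19209}{29} - \frac{19776}{\frac{2524}{783} - \frac{14 i \sqrt{6}}{261}}$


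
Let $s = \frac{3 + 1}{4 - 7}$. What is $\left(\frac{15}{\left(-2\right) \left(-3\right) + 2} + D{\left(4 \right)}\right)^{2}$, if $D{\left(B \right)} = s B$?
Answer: $\frac{6889}{576} \approx 11.96$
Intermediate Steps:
$s = - \frac{4}{3}$ ($s = \frac{4}{4 - 7} = \frac{4}{-3} = 4 \left(- \frac{1}{3}\right) = - \frac{4}{3} \approx -1.3333$)
$D{\left(B \right)} = - \frac{4 B}{3}$
$\left(\frac{15}{\left(-2\right) \left(-3\right) + 2} + D{\left(4 \right)}\right)^{2} = \left(\frac{15}{\left(-2\right) \left(-3\right) + 2} - \frac{16}{3}\right)^{2} = \left(\frac{15}{6 + 2} - \frac{16}{3}\right)^{2} = \left(\frac{15}{8} - \frac{16}{3}\right)^{2} = \left(- \frac{83}{24}\right)^{2} = \frac{6889}{576}$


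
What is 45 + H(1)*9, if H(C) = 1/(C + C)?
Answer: 99/2 ≈ 49.500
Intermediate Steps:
H(C) = 1/(2*C)
45 + H(1)*9 = 45 + ((1/2)/1)*9 = 45 + ((1/2)*1)*9 = 45 + (1/2)*9 = 45 + 9/2 = 99/2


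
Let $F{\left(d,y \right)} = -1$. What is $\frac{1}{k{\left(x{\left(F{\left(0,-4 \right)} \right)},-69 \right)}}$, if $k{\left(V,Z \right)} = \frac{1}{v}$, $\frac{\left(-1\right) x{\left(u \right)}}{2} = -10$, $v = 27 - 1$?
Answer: $26$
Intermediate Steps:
$v = 26$ ($v = 27 - 1 = 26$)
$x{\left(u \right)} = 20$ ($x{\left(u \right)} = \left(-2\right) \left(-10\right) = 20$)
$k{\left(V,Z \right)} = \frac{1}{26}$
$\frac{1}{k{\left(x{\left(F{\left(0,-4 \right)} \right)},-69 \right)}} = \frac{1}{\frac{1}{26}} = 26$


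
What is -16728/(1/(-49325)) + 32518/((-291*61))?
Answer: 14646502726082/17751 ≈ 8.2511e+8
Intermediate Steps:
-16728/(1/(-49325)) + 32518/((-291*61)) = -16728/(-1/49325) + 32518/((-1*17751)) = -16728*(-49325) + 32518/(-17751) = 825108600 + 32518*(-1/17751) = 825108600 - 32518/17751 = 14646502726082/17751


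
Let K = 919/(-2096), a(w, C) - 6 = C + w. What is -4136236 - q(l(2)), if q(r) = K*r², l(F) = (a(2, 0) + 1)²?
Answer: -8663521097/2096 ≈ -4.1334e+6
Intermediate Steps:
a(w, C) = 6 + C + w (a(w, C) = 6 + (C + w) = 6 + C + w)
K = -919/2096 (K = 919*(-1/2096) = -919/2096 ≈ -0.43845)
l(F) = 81 (l(F) = ((6 + 0 + 2) + 1)² = (8 + 1)² = 9² = 81)
q(r) = -919*r²/2096
-4136236 - q(l(2)) = -4136236 - (-919)*81²/2096 = -4136236 - (-919)*6561/2096 = -4136236 - 1*(-6029559/2096) = -4136236 + 6029559/2096 = -8663521097/2096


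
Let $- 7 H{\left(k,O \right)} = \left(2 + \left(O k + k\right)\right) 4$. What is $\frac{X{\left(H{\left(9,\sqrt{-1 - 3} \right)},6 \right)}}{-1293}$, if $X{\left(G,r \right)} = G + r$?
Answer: $\frac{2}{9051} + \frac{24 i}{3017} \approx 0.00022097 + 0.0079549 i$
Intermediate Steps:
$H{\left(k,O \right)} = - \frac{8}{7} - \frac{4 k}{7} - \frac{4 O k}{7}$ ($H{\left(k,O \right)} = - \frac{\left(2 + \left(O k + k\right)\right) 4}{7} = - \frac{\left(2 + \left(k + O k\right)\right) 4}{7} = - \frac{\left(2 + k + O k\right) 4}{7} = - \frac{8 + 4 k + 4 O k}{7} = - \frac{8}{7} - \frac{4 k}{7} - \frac{4 O k}{7}$)
$\frac{X{\left(H{\left(9,\sqrt{-1 - 3} \right)},6 \right)}}{-1293} = \frac{\left(- \frac{8}{7} - \frac{36}{7} - \frac{4}{7} \sqrt{-1 - 3} \cdot 9\right) + 6}{-1293} = \left(\left(- \frac{8}{7} - \frac{36}{7} - \frac{4}{7} \sqrt{-4} \cdot 9\right) + 6\right) \left(- \frac{1}{1293}\right) = \left(\left(- \frac{8}{7} - \frac{36}{7} - \frac{4}{7} \cdot 2 i 9\right) + 6\right) \left(- \frac{1}{1293}\right) = \left(\left(- \frac{8}{7} - \frac{36}{7} - \frac{72 i}{7}\right) + 6\right) \left(- \frac{1}{1293}\right) = \left(\left(- \frac{44}{7} - \frac{72 i}{7}\right) + 6\right) \left(- \frac{1}{1293}\right) = \left(- \frac{2}{7} - \frac{72 i}{7}\right) \left(- \frac{1}{1293}\right) = \frac{2}{9051} + \frac{24 i}{3017}$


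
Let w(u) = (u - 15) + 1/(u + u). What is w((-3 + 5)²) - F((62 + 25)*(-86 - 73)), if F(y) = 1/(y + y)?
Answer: -1203467/110664 ≈ -10.875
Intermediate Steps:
F(y) = 1/(2*y)
w(u) = -15 + u + 1/(2*u) (w(u) = (-15 + u) + 1/(2*u) = -15 + u + 1/(2*u))
w((-3 + 5)²) - F((62 + 25)*(-86 - 73)) = (-15 + (-3 + 5)² + 1/(2*((-3 + 5)²))) - 1/(2*((62 + 25)*(-86 - 73))) = (-15 + 2² + 1/(2*(2²))) - 1/(2*(87*(-159))) = (-15 + 4 + (½)/4) - 1/(2*(-13833)) = (-15 + 4 + (½)*(¼)) - (-1)/(2*13833) = (-15 + 4 + ⅛) - 1*(-1/27666) = -87/8 + 1/27666 = -1203467/110664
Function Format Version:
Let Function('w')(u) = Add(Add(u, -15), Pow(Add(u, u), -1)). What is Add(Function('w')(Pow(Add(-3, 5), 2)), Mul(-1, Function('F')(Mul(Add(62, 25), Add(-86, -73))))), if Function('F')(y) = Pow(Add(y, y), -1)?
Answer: Rational(-1203467, 110664) ≈ -10.875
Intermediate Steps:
Function('F')(y) = Mul(Rational(1, 2), Pow(y, -1)) (Function('F')(y) = Pow(Mul(2, y), -1) = Mul(Rational(1, 2), Pow(y, -1)))
Function('w')(u) = Add(-15, u, Mul(Rational(1, 2), Pow(u, -1))) (Function('w')(u) = Add(Add(-15, u), Pow(Mul(2, u), -1)) = Add(Add(-15, u), Mul(Rational(1, 2), Pow(u, -1))) = Add(-15, u, Mul(Rational(1, 2), Pow(u, -1))))
Add(Function('w')(Pow(Add(-3, 5), 2)), Mul(-1, Function('F')(Mul(Add(62, 25), Add(-86, -73))))) = Add(Add(-15, Pow(Add(-3, 5), 2), Mul(Rational(1, 2), Pow(Pow(Add(-3, 5), 2), -1))), Mul(-1, Mul(Rational(1, 2), Pow(Mul(Add(62, 25), Add(-86, -73)), -1)))) = Add(Add(-15, Pow(2, 2), Mul(Rational(1, 2), Pow(Pow(2, 2), -1))), Mul(-1, Mul(Rational(1, 2), Pow(Mul(87, -159), -1)))) = Add(Add(-15, 4, Mul(Rational(1, 2), Pow(4, -1))), Mul(-1, Mul(Rational(1, 2), Pow(-13833, -1)))) = Add(Add(-15, 4, Mul(Rational(1, 2), Rational(1, 4))), Mul(-1, Mul(Rational(1, 2), Rational(-1, 13833)))) = Add(Add(-15, 4, Rational(1, 8)), Mul(-1, Rational(-1, 27666))) = Add(Rational(-87, 8), Rational(1, 27666)) = Rational(-1203467, 110664)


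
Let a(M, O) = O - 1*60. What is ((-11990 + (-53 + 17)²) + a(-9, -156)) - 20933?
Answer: -31843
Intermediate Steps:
a(M, O) = -60 + O (a(M, O) = O - 60 = -60 + O)
((-11990 + (-53 + 17)²) + a(-9, -156)) - 20933 = ((-11990 + (-53 + 17)²) + (-60 - 156)) - 20933 = ((-11990 + (-36)²) - 216) - 20933 = ((-11990 + 1296) - 216) - 20933 = (-10694 - 216) - 20933 = -10910 - 20933 = -31843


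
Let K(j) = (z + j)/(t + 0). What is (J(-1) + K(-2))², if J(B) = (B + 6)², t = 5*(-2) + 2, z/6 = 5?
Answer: 1849/4 ≈ 462.25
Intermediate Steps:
z = 30 (z = 6*5 = 30)
t = -8 (t = -10 + 2 = -8)
K(j) = -15/4 - j/8 (K(j) = (30 + j)/(-8 + 0) = (30 + j)/(-8) = (30 + j)*(-⅛) = -15/4 - j/8)
J(B) = (6 + B)²
(J(-1) + K(-2))² = ((6 - 1)² + (-15/4 - ⅛*(-2)))² = (5² + (-15/4 + ¼))² = (25 - 7/2)² = (43/2)² = 1849/4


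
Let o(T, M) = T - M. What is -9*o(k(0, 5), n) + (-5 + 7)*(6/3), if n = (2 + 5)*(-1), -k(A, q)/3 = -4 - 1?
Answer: -194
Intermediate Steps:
k(A, q) = 15 (k(A, q) = -3*(-4 - 1) = -3*(-5) = 15)
n = -7 (n = 7*(-1) = -7)
-9*o(k(0, 5), n) + (-5 + 7)*(6/3) = -9*(15 - 1*(-7)) + (-5 + 7)*(6/3) = -9*(15 + 7) + 2*(6*(⅓)) = -9*22 + 2*2 = -198 + 4 = -194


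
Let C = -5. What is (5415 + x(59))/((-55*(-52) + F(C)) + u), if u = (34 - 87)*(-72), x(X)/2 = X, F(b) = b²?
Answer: 5533/6701 ≈ 0.82570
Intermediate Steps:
x(X) = 2*X
u = 3816 (u = -53*(-72) = 3816)
(5415 + x(59))/((-55*(-52) + F(C)) + u) = (5415 + 2*59)/((-55*(-52) + (-5)²) + 3816) = (5415 + 118)/((2860 + 25) + 3816) = 5533/(2885 + 3816) = 5533/6701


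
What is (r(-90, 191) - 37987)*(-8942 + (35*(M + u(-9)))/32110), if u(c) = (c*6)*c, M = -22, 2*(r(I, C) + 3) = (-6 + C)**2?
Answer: 599416783595/3211 ≈ 1.8668e+8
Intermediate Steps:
r(I, C) = -3 + (-6 + C)**2/2
u(c) = 6*c**2 (u(c) = (6*c)*c = 6*c**2)
(r(-90, 191) - 37987)*(-8942 + (35*(M + u(-9)))/32110) = ((-3 + (-6 + 191)**2/2) - 37987)*(-8942 + (35*(-22 + 6*(-9)**2))/32110) = ((-3 + (1/2)*185**2) - 37987)*(-8942 + (35*(-22 + 6*81))*(1/32110)) = ((-3 + (1/2)*34225) - 37987)*(-8942 + (35*(-22 + 486))*(1/32110)) = ((-3 + 34225/2) - 37987)*(-8942 + (35*464)*(1/32110)) = (34219/2 - 37987)*(-8942 + 16240*(1/32110)) = -41755*(-8942 + 1624/3211)/2 = -41755/2*(-28711138/3211) = 599416783595/3211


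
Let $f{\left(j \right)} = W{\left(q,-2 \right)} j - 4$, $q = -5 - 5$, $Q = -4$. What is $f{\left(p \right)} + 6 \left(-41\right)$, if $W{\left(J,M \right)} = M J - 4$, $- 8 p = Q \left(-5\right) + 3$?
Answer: $-296$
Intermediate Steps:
$p = - \frac{23}{8}$ ($p = - \frac{\left(-4\right) \left(-5\right) + 3}{8} = - \frac{20 + 3}{8} = \left(- \frac{1}{8}\right) 23 = - \frac{23}{8} \approx -2.875$)
$q = -10$
$W{\left(J,M \right)} = -4 + J M$ ($W{\left(J,M \right)} = J M - 4 = -4 + J M$)
$f{\left(j \right)} = -4 + 16 j$ ($f{\left(j \right)} = \left(-4 - -20\right) j - 4 = \left(-4 + 20\right) j - 4 = 16 j - 4 = -4 + 16 j$)
$f{\left(p \right)} + 6 \left(-41\right) = \left(-4 + 16 \left(- \frac{23}{8}\right)\right) + 6 \left(-41\right) = \left(-4 - 46\right) - 246 = -50 - 246 = -296$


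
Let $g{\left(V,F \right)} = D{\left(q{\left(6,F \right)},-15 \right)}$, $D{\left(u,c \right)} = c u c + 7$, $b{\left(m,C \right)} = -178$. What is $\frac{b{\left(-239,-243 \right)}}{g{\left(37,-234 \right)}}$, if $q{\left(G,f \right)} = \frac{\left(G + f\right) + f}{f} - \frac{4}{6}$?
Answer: $- \frac{13}{22} \approx -0.59091$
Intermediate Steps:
$q{\left(G,f \right)} = - \frac{2}{3} + \frac{G + 2 f}{f}$ ($q{\left(G,f \right)} = \frac{G + 2 f}{f} - \frac{2}{3} = - \frac{2}{3} + \frac{G + 2 f}{f}$)
$D{\left(u,c \right)} = 7 + u c^{2}$ ($D{\left(u,c \right)} = u c^{2} + 7 = 7 + u c^{2}$)
$g{\left(V,F \right)} = 307 + \frac{1350}{F}$ ($g{\left(V,F \right)} = 7 + \left(\frac{4}{3} + \frac{6}{F}\right) \left(-15\right)^{2} = 7 + \left(\frac{4}{3} + \frac{6}{F}\right) 225 = 7 + \left(300 + \frac{1350}{F}\right) = 307 + \frac{1350}{F}$)
$\frac{b{\left(-239,-243 \right)}}{g{\left(37,-234 \right)}} = - \frac{178}{307 + \frac{1350}{-234}} = - \frac{178}{307 + 1350 \left(- \frac{1}{234}\right)} = - \frac{178}{307 - \frac{75}{13}} = - \frac{178}{\frac{3916}{13}} = \left(-178\right) \frac{13}{3916} = - \frac{13}{22}$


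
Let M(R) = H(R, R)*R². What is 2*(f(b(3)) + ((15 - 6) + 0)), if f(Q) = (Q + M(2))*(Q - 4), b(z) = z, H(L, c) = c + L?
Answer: -20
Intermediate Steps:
H(L, c) = L + c
M(R) = 2*R³ (M(R) = (R + R)*R² = (2*R)*R² = 2*R³)
f(Q) = (-4 + Q)*(16 + Q) (f(Q) = (Q + 2*2³)*(Q - 4) = (Q + 2*8)*(-4 + Q) = (Q + 16)*(-4 + Q) = (16 + Q)*(-4 + Q) = (-4 + Q)*(16 + Q))
2*(f(b(3)) + ((15 - 6) + 0)) = 2*((-64 + 3² + 12*3) + ((15 - 6) + 0)) = 2*((-64 + 9 + 36) + (9 + 0)) = 2*(-19 + 9) = 2*(-10) = -20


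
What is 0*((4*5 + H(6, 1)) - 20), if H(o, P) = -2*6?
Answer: 0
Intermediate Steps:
H(o, P) = -12
0*((4*5 + H(6, 1)) - 20) = 0*((4*5 - 12) - 20) = 0*((20 - 12) - 20) = 0*(8 - 20) = 0*(-12) = 0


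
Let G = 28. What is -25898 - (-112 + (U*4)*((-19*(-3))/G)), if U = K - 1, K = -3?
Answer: -180274/7 ≈ -25753.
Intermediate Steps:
U = -4 (U = -3 - 1 = -4)
-25898 - (-112 + (U*4)*((-19*(-3))/G)) = -25898 - (-112 + (-4*4)*(-19*(-3)/28)) = -25898 - (-112 - 912/28) = -25898 - (-112 - 16*57/28) = -25898 - (-112 - 228/7) = -25898 - 1*(-1012/7) = -25898 + 1012/7 = -180274/7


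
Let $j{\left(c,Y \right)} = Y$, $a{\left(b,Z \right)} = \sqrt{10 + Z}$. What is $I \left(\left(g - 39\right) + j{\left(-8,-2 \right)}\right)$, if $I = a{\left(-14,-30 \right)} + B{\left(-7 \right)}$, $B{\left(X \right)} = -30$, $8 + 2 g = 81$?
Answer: $135 - 9 i \sqrt{5} \approx 135.0 - 20.125 i$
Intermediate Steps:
$g = \frac{73}{2}$ ($g = -4 + \frac{1}{2} \cdot 81 = -4 + \frac{81}{2} = \frac{73}{2} \approx 36.5$)
$I = -30 + 2 i \sqrt{5}$ ($I = \sqrt{10 - 30} - 30 = \sqrt{-20} - 30 = 2 i \sqrt{5} - 30 = -30 + 2 i \sqrt{5} \approx -30.0 + 4.4721 i$)
$I \left(\left(g - 39\right) + j{\left(-8,-2 \right)}\right) = \left(-30 + 2 i \sqrt{5}\right) \left(\left(\frac{73}{2} - 39\right) - 2\right) = \left(-30 + 2 i \sqrt{5}\right) \left(- \frac{5}{2} - 2\right) = \left(-30 + 2 i \sqrt{5}\right) \left(- \frac{9}{2}\right) = 135 - 9 i \sqrt{5}$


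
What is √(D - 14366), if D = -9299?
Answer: I*√23665 ≈ 153.83*I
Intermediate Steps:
√(D - 14366) = √(-9299 - 14366) = √(-23665) = I*√23665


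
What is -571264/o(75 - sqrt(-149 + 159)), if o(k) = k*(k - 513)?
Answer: 1876030976/107714791 + 103684416*sqrt(10)/538573955 ≈ 18.025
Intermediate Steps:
o(k) = k*(-513 + k)
-571264/o(75 - sqrt(-149 + 159)) = -571264*1/((-513 + (75 - sqrt(-149 + 159)))*(75 - sqrt(-149 + 159))) = -571264*1/((-513 + (75 - sqrt(10)))*(75 - sqrt(10))) = -571264*1/((-438 - sqrt(10))*(75 - sqrt(10))) = -571264/((-438 - sqrt(10))*(75 - sqrt(10)))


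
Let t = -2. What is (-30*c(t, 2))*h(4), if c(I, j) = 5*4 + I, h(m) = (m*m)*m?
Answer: -34560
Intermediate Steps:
h(m) = m³ (h(m) = m²*m = m³)
c(I, j) = 20 + I
(-30*c(t, 2))*h(4) = -30*(20 - 2)*4³ = -30*18*64 = -540*64 = -34560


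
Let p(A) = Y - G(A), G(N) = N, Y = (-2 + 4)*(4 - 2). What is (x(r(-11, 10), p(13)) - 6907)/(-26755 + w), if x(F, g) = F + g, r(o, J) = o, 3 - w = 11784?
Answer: 6927/38536 ≈ 0.17975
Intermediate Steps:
w = -11781 (w = 3 - 1*11784 = 3 - 11784 = -11781)
Y = 4 (Y = 2*2 = 4)
p(A) = 4 - A
(x(r(-11, 10), p(13)) - 6907)/(-26755 + w) = ((-11 + (4 - 1*13)) - 6907)/(-26755 - 11781) = ((-11 + (4 - 13)) - 6907)/(-38536) = ((-11 - 9) - 6907)*(-1/38536) = (-20 - 6907)*(-1/38536) = -6927*(-1/38536) = 6927/38536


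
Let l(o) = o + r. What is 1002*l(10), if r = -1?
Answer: 9018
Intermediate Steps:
l(o) = -1 + o (l(o) = o - 1 = -1 + o)
1002*l(10) = 1002*(-1 + 10) = 1002*9 = 9018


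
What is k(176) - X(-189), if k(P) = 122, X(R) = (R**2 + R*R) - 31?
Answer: -71289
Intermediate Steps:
X(R) = -31 + 2*R**2 (X(R) = (R**2 + R**2) - 31 = 2*R**2 - 31 = -31 + 2*R**2)
k(176) - X(-189) = 122 - (-31 + 2*(-189)**2) = 122 - (-31 + 2*35721) = 122 - (-31 + 71442) = 122 - 1*71411 = 122 - 71411 = -71289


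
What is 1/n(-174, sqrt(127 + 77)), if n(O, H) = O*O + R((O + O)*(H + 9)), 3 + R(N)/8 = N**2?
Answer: 23012281/1184776895089740 - 242208*sqrt(51)/98731407924145 ≈ 1.9039e-9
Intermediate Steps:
R(N) = -24 + 8*N**2
n(O, H) = -24 + O**2 + 32*O**2*(9 + H)**2 (n(O, H) = O*O + (-24 + 8*((O + O)*(H + 9))**2) = O**2 + (-24 + 8*((2*O)*(9 + H))**2) = O**2 + (-24 + 8*(2*O*(9 + H))**2) = O**2 + (-24 + 8*(4*O**2*(9 + H)**2)) = O**2 + (-24 + 32*O**2*(9 + H)**2) = -24 + O**2 + 32*O**2*(9 + H)**2)
1/n(-174, sqrt(127 + 77)) = 1/(-24 + (-174)**2 + 32*(-174)**2*(9 + sqrt(127 + 77))**2) = 1/(-24 + 30276 + 32*30276*(9 + sqrt(204))**2) = 1/(-24 + 30276 + 32*30276*(9 + 2*sqrt(51))**2) = 1/(-24 + 30276 + 968832*(9 + 2*sqrt(51))**2) = 1/(30252 + 968832*(9 + 2*sqrt(51))**2)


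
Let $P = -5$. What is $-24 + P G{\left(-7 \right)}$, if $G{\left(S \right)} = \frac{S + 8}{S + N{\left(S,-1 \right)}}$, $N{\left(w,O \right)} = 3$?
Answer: $- \frac{91}{4} \approx -22.75$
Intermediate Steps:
$G{\left(S \right)} = \frac{8 + S}{3 + S}$ ($G{\left(S \right)} = \frac{S + 8}{S + 3} = \frac{8 + S}{3 + S}$)
$-24 + P G{\left(-7 \right)} = -24 - 5 \frac{8 - 7}{3 - 7} = -24 - 5 \frac{1}{-4} \cdot 1 = -24 - 5 \left(\left(- \frac{1}{4}\right) 1\right) = -24 - - \frac{5}{4} = -24 + \frac{5}{4} = - \frac{91}{4}$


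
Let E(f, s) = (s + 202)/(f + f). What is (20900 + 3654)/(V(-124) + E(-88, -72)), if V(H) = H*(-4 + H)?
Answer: 2160752/1396671 ≈ 1.5471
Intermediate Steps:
E(f, s) = (202 + s)/(2*f) (E(f, s) = (202 + s)/((2*f)) = (202 + s)*(1/(2*f)) = (202 + s)/(2*f))
(20900 + 3654)/(V(-124) + E(-88, -72)) = (20900 + 3654)/(-124*(-4 - 124) + (½)*(202 - 72)/(-88)) = 24554/(-124*(-128) + (½)*(-1/88)*130) = 24554/(15872 - 65/88) = 24554/(1396671/88) = 24554*(88/1396671) = 2160752/1396671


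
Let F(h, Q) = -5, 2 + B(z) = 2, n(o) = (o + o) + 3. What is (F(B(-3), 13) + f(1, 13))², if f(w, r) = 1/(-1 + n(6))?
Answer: 4761/196 ≈ 24.291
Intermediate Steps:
n(o) = 3 + 2*o (n(o) = 2*o + 3 = 3 + 2*o)
B(z) = 0 (B(z) = -2 + 2 = 0)
f(w, r) = 1/14 (f(w, r) = 1/(-1 + (3 + 2*6)) = 1/(-1 + (3 + 12)) = 1/(-1 + 15) = 1/14)
(F(B(-3), 13) + f(1, 13))² = (-5 + 1/14)² = (-69/14)² = 4761/196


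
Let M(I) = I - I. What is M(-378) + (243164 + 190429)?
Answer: 433593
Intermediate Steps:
M(I) = 0
M(-378) + (243164 + 190429) = 0 + (243164 + 190429) = 0 + 433593 = 433593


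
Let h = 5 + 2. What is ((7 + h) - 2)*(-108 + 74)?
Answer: -408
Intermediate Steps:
h = 7
((7 + h) - 2)*(-108 + 74) = ((7 + 7) - 2)*(-108 + 74) = (14 - 2)*(-34) = 12*(-34) = -408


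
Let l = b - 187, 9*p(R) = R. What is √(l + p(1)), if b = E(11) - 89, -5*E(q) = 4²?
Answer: I*√62795/15 ≈ 16.706*I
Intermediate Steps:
E(q) = -16/5 (E(q) = -⅕*4² = -⅕*16 = -16/5)
b = -461/5 (b = -16/5 - 89 = -461/5 ≈ -92.200)
p(R) = R/9
l = -1396/5 (l = -461/5 - 187 = -1396/5 ≈ -279.20)
√(l + p(1)) = √(-1396/5 + (⅑)*1) = √(-1396/5 + ⅑) = √(-12559/45) = I*√62795/15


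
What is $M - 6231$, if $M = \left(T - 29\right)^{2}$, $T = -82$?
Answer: $6090$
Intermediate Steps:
$M = 12321$ ($M = \left(-82 - 29\right)^{2} = \left(-111\right)^{2} = 12321$)
$M - 6231 = 12321 - 6231 = 6090$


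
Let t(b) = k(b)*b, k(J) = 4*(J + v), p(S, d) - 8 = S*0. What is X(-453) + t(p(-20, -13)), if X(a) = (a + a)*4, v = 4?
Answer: -3240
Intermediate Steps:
p(S, d) = 8 (p(S, d) = 8 + S*0 = 8 + 0 = 8)
k(J) = 16 + 4*J (k(J) = 4*(J + 4) = 4*(4 + J) = 16 + 4*J)
X(a) = 8*a (X(a) = (2*a)*4 = 8*a)
t(b) = b*(16 + 4*b) (t(b) = (16 + 4*b)*b = b*(16 + 4*b))
X(-453) + t(p(-20, -13)) = 8*(-453) + 4*8*(4 + 8) = -3624 + 4*8*12 = -3624 + 384 = -3240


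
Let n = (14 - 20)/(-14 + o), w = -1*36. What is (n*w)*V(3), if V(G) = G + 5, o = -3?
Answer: -1728/17 ≈ -101.65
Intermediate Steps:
w = -36
V(G) = 5 + G
n = 6/17 (n = (14 - 20)/(-14 - 3) = -6/(-17) = -6*(-1/17) = 6/17 ≈ 0.35294)
(n*w)*V(3) = ((6/17)*(-36))*(5 + 3) = -216/17*8 = -1728/17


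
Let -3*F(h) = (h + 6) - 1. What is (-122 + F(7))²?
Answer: 15876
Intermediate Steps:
F(h) = -5/3 - h/3 (F(h) = -((h + 6) - 1)/3 = -((6 + h) - 1)/3 = -(5 + h)/3 = -5/3 - h/3)
(-122 + F(7))² = (-122 + (-5/3 - ⅓*7))² = (-122 + (-5/3 - 7/3))² = (-122 - 4)² = (-126)² = 15876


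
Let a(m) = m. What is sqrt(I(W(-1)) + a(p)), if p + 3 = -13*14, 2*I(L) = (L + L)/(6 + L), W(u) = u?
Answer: I*sqrt(4630)/5 ≈ 13.609*I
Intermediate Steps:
I(L) = L/(6 + L) (I(L) = ((L + L)/(6 + L))/2 = ((2*L)/(6 + L))/2 = (2*L/(6 + L))/2 = L/(6 + L))
p = -185 (p = -3 - 13*14 = -3 - 182 = -185)
sqrt(I(W(-1)) + a(p)) = sqrt(-1/(6 - 1) - 185) = sqrt(-1/5 - 185) = sqrt(-926/5) = I*sqrt(4630)/5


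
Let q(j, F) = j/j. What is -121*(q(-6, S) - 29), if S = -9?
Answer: 3388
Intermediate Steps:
q(j, F) = 1
-121*(q(-6, S) - 29) = -121*(1 - 29) = -121*(-28) = 3388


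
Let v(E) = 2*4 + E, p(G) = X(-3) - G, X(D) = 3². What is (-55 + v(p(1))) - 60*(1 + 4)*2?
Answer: -639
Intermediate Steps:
X(D) = 9
p(G) = 9 - G
v(E) = 8 + E
(-55 + v(p(1))) - 60*(1 + 4)*2 = (-55 + (8 + (9 - 1*1))) - 60*(1 + 4)*2 = (-55 + (8 + (9 - 1))) - 300*2 = (-55 + (8 + 8)) - 60*10 = (-55 + 16) - 600 = -39 - 600 = -639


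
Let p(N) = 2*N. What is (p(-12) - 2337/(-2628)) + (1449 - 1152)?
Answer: 239927/876 ≈ 273.89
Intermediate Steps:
(p(-12) - 2337/(-2628)) + (1449 - 1152) = (2*(-12) - 2337/(-2628)) + (1449 - 1152) = (-24 - 2337*(-1/2628)) + 297 = (-24 + 779/876) + 297 = -20245/876 + 297 = 239927/876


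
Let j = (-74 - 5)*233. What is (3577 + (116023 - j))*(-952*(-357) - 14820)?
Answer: 44858347308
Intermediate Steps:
j = -18407 (j = -79*233 = -18407)
(3577 + (116023 - j))*(-952*(-357) - 14820) = (3577 + (116023 - 1*(-18407)))*(-952*(-357) - 14820) = (3577 + (116023 + 18407))*(339864 - 14820) = (3577 + 134430)*325044 = 138007*325044 = 44858347308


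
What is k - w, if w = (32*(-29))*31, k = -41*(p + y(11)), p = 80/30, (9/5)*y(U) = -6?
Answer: 86386/3 ≈ 28795.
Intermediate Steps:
y(U) = -10/3 (y(U) = (5/9)*(-6) = -10/3)
p = 8/3 (p = 80*(1/30) = 8/3 ≈ 2.6667)
k = 82/3 (k = -41*(8/3 - 10/3) = -41*(-2/3) = 82/3 ≈ 27.333)
w = -28768 (w = -928*31 = -28768)
k - w = 82/3 - 1*(-28768) = 82/3 + 28768 = 86386/3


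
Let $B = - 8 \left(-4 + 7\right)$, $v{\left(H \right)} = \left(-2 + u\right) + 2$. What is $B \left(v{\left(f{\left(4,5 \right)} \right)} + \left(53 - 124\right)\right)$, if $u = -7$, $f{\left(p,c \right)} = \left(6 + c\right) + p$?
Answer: $1872$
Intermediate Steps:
$f{\left(p,c \right)} = 6 + c + p$
$v{\left(H \right)} = -7$ ($v{\left(H \right)} = \left(-2 - 7\right) + 2 = -9 + 2 = -7$)
$B = -24$ ($B = \left(-8\right) 3 = -24$)
$B \left(v{\left(f{\left(4,5 \right)} \right)} + \left(53 - 124\right)\right) = - 24 \left(-7 + \left(53 - 124\right)\right) = - 24 \left(-7 - 71\right) = \left(-24\right) \left(-78\right) = 1872$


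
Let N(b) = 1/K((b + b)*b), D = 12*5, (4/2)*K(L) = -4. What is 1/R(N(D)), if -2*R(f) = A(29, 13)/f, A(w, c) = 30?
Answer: 1/30 ≈ 0.033333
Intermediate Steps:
K(L) = -2 (K(L) = (½)*(-4) = -2)
D = 60
N(b) = -½ (N(b) = 1/(-2) = -½)
R(f) = -15/f
1/R(N(D)) = 1/(-15/(-½)) = 1/(-15*(-2)) = 1/30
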